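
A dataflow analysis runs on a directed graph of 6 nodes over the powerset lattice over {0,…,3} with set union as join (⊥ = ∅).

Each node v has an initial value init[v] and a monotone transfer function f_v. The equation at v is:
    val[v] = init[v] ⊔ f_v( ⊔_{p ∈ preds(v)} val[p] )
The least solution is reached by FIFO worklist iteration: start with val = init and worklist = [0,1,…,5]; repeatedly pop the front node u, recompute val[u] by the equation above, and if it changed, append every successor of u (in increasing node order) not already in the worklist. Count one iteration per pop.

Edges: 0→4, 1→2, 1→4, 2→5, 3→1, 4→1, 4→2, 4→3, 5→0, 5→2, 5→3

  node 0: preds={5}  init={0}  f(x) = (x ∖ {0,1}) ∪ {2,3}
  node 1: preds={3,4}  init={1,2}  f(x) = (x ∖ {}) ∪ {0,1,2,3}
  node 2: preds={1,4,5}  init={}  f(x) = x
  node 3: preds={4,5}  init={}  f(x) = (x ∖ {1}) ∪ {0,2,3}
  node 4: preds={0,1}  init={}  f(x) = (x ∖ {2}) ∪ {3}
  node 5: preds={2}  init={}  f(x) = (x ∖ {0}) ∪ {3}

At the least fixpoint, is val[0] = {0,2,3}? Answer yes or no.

yes

Iteration log — 10 steps:
  step 1. node 0  ⊔preds={}  new={0,2,3}  old={0}  +wl: 
  step 2. node 1  ⊔preds={}  new={0,1,2,3}  old={1,2}  +wl: 
  step 3. node 2  ⊔preds={0,1,2,3}  new={0,1,2,3}  old={}  +wl: 
  step 4. node 3  ⊔preds={}  new={0,2,3}  old={}  +wl: 1
  step 5. node 4  ⊔preds={0,1,2,3}  new={0,1,3}  old={}  +wl: 2,3
  step 6. node 5  ⊔preds={0,1,2,3}  new={1,2,3}  old={}  +wl: 0
  step 7. node 1  ⊔preds={0,1,2,3}  new={0,1,2,3}  stable
  step 8. node 2  ⊔preds={0,1,2,3}  new={0,1,2,3}  stable
  step 9. node 3  ⊔preds={0,1,2,3}  new={0,2,3}  stable
  step 10. node 0  ⊔preds={1,2,3}  new={0,2,3}  stable

Least fixpoint reached:
  node 0: {0,2,3}
  node 1: {0,1,2,3}
  node 2: {0,1,2,3}
  node 3: {0,2,3}
  node 4: {0,1,3}
  node 5: {1,2,3}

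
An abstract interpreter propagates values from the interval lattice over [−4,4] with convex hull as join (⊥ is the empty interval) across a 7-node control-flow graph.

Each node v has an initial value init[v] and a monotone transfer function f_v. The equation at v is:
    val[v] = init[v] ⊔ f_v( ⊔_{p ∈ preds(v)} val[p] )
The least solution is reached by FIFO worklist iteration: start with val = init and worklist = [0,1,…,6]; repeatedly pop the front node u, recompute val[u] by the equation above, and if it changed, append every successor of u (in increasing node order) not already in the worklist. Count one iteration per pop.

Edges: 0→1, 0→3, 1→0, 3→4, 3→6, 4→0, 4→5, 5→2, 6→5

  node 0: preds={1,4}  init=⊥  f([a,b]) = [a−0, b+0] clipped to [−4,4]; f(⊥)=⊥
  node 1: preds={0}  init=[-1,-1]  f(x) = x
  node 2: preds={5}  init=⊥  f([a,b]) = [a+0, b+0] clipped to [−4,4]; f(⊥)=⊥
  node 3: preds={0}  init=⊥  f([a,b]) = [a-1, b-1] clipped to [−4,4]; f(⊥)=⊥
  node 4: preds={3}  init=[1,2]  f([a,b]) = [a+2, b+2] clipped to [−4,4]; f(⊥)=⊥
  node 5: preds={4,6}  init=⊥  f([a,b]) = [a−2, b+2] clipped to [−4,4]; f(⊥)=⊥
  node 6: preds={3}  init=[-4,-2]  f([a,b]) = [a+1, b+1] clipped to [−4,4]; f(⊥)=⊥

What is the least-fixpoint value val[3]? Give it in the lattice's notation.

[-2,3]

Iteration log — 23 steps:
  step 1. node 0  ⊔preds=[-1,2]  new=[-1,2]  old=⊥  +wl: 
  step 2. node 1  ⊔preds=[-1,2]  new=[-1,2]  old=[-1,-1]  +wl: 0
  step 3. node 2  ⊔preds=⊥  new=⊥  stable
  step 4. node 3  ⊔preds=[-1,2]  new=[-2,1]  old=⊥  +wl: 
  step 5. node 4  ⊔preds=[-2,1]  new=[0,3]  old=[1,2]  +wl: 
  step 6. node 5  ⊔preds=[-4,3]  new=[-4,4]  old=⊥  +wl: 2
  step 7. node 6  ⊔preds=[-2,1]  new=[-4,2]  old=[-4,-2]  +wl: 5
  step 8. node 0  ⊔preds=[-1,3]  new=[-1,3]  old=[-1,2]  +wl: 1,3
  step 9. node 2  ⊔preds=[-4,4]  new=[-4,4]  old=⊥  +wl: 
  step 10. node 5  ⊔preds=[-4,3]  new=[-4,4]  stable
  step 11. node 1  ⊔preds=[-1,3]  new=[-1,3]  old=[-1,2]  +wl: 0
  step 12. node 3  ⊔preds=[-1,3]  new=[-2,2]  old=[-2,1]  +wl: 4,6
  step 13. node 0  ⊔preds=[-1,3]  new=[-1,3]  stable
  step 14. node 4  ⊔preds=[-2,2]  new=[0,4]  old=[0,3]  +wl: 0,5
  step 15. node 6  ⊔preds=[-2,2]  new=[-4,3]  old=[-4,2]  +wl: 
  step 16. node 0  ⊔preds=[-1,4]  new=[-1,4]  old=[-1,3]  +wl: 1,3
  step 17. node 5  ⊔preds=[-4,4]  new=[-4,4]  stable
  step 18. node 1  ⊔preds=[-1,4]  new=[-1,4]  old=[-1,3]  +wl: 0
  step 19. node 3  ⊔preds=[-1,4]  new=[-2,3]  old=[-2,2]  +wl: 4,6
  step 20. node 0  ⊔preds=[-1,4]  new=[-1,4]  stable
  step 21. node 4  ⊔preds=[-2,3]  new=[0,4]  stable
  step 22. node 6  ⊔preds=[-2,3]  new=[-4,4]  old=[-4,3]  +wl: 5
  step 23. node 5  ⊔preds=[-4,4]  new=[-4,4]  stable

Least fixpoint reached:
  node 0: [-1,4]
  node 1: [-1,4]
  node 2: [-4,4]
  node 3: [-2,3]
  node 4: [0,4]
  node 5: [-4,4]
  node 6: [-4,4]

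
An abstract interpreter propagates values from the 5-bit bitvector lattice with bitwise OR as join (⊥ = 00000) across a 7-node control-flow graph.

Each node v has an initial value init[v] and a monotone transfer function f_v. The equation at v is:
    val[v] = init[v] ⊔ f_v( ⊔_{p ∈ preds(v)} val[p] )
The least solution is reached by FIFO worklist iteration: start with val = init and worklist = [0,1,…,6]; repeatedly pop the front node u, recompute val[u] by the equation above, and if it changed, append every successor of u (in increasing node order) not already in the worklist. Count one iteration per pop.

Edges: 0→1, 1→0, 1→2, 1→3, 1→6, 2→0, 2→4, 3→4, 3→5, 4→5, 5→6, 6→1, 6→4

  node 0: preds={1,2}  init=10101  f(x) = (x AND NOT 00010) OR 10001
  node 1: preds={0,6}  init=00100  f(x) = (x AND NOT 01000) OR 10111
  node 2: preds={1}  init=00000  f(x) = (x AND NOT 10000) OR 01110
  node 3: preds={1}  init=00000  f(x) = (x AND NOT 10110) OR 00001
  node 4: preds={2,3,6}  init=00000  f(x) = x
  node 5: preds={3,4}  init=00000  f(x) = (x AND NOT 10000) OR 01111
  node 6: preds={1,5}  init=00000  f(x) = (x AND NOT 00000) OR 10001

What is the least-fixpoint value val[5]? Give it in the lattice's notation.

01111

Iteration log — 11 steps:
  step 1. node 0  ⊔preds=00100  new=10101  stable
  step 2. node 1  ⊔preds=10101  new=10111  old=00100  +wl: 0
  step 3. node 2  ⊔preds=10111  new=01111  old=00000  +wl: 
  step 4. node 3  ⊔preds=10111  new=00001  old=00000  +wl: 
  step 5. node 4  ⊔preds=01111  new=01111  old=00000  +wl: 
  step 6. node 5  ⊔preds=01111  new=01111  old=00000  +wl: 
  step 7. node 6  ⊔preds=11111  new=11111  old=00000  +wl: 1,4
  step 8. node 0  ⊔preds=11111  new=11101  old=10101  +wl: 
  step 9. node 1  ⊔preds=11111  new=10111  stable
  step 10. node 4  ⊔preds=11111  new=11111  old=01111  +wl: 5
  step 11. node 5  ⊔preds=11111  new=01111  stable

Least fixpoint reached:
  node 0: 11101
  node 1: 10111
  node 2: 01111
  node 3: 00001
  node 4: 11111
  node 5: 01111
  node 6: 11111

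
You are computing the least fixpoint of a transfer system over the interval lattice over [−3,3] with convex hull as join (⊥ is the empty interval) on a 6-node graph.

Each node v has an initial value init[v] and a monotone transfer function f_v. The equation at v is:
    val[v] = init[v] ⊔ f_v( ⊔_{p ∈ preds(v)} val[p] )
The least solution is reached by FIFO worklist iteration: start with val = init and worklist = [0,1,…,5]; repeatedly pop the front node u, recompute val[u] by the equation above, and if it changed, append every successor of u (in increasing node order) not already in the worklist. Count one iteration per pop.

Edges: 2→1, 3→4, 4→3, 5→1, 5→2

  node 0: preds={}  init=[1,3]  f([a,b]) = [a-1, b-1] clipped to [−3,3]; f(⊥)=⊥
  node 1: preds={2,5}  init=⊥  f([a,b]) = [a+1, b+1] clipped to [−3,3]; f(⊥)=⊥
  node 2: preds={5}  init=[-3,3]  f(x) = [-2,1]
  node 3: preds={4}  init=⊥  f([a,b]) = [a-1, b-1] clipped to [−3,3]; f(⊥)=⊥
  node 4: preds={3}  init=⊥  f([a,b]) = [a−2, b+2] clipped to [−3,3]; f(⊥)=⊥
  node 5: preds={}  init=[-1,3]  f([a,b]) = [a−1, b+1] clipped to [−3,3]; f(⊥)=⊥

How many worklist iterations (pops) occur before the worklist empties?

Trace (6 dequeues):
  [1] u=0 | in ⊥ | out [1,3] | ==
  [2] u=1 | in [-3,3] | out [-2,3] | prev ⊥ | push {}
  [3] u=2 | in [-1,3] | out [-3,3] | ==
  [4] u=3 | in ⊥ | out ⊥ | ==
  [5] u=4 | in ⊥ | out ⊥ | ==
  [6] u=5 | in ⊥ | out [-1,3] | ==

Converged values:
  [0] [1,3]
  [1] [-2,3]
  [2] [-3,3]
  [3] ⊥
  [4] ⊥
  [5] [-1,3]

6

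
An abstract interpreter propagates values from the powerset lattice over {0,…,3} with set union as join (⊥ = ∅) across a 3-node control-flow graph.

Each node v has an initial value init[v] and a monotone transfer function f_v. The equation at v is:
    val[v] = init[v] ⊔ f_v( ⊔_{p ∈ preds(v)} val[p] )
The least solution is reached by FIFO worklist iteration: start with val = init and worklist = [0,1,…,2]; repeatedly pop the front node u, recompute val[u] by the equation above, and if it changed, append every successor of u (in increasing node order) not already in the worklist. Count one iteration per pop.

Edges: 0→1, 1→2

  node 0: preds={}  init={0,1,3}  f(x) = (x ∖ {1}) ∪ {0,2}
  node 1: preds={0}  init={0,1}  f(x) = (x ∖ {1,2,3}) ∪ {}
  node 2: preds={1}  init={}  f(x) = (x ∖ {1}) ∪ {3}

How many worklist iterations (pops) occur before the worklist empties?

3

Worklist (3 pops):
  #1 pop 0: in={} → {0,1,2,3} (was {0,1,3}); enqueue []
  #2 pop 1: in={0,1,2,3} → {0,1} (no change)
  #3 pop 2: in={0,1} → {0,3} (was {}); enqueue []

Fixpoint:
  val[0] = {0,1,2,3}
  val[1] = {0,1}
  val[2] = {0,3}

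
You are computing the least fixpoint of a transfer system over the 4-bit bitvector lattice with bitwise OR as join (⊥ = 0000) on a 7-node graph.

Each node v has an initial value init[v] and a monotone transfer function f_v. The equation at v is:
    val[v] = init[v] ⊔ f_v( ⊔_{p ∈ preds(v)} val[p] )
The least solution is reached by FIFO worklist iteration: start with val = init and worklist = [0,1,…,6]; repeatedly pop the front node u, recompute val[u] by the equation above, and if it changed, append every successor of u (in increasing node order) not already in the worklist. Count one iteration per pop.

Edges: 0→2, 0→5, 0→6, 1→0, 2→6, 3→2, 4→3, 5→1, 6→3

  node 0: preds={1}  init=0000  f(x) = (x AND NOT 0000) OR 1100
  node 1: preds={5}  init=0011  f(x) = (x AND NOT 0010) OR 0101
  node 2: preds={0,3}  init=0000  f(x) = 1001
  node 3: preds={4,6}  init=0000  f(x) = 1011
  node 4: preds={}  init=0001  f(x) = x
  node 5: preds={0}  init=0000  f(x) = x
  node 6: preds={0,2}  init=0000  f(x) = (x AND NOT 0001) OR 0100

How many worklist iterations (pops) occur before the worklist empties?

Trace (12 dequeues):
  [1] u=0 | in 0011 | out 1111 | prev 0000 | push {}
  [2] u=1 | in 0000 | out 0111 | prev 0011 | push {0}
  [3] u=2 | in 1111 | out 1001 | prev 0000 | push {}
  [4] u=3 | in 0001 | out 1011 | prev 0000 | push {2}
  [5] u=4 | in 0000 | out 0001 | ==
  [6] u=5 | in 1111 | out 1111 | prev 0000 | push {1}
  [7] u=6 | in 1111 | out 1110 | prev 0000 | push {3}
  [8] u=0 | in 0111 | out 1111 | ==
  [9] u=2 | in 1111 | out 1001 | ==
  [10] u=1 | in 1111 | out 1111 | prev 0111 | push {0}
  [11] u=3 | in 1111 | out 1011 | ==
  [12] u=0 | in 1111 | out 1111 | ==

Converged values:
  [0] 1111
  [1] 1111
  [2] 1001
  [3] 1011
  [4] 0001
  [5] 1111
  [6] 1110

12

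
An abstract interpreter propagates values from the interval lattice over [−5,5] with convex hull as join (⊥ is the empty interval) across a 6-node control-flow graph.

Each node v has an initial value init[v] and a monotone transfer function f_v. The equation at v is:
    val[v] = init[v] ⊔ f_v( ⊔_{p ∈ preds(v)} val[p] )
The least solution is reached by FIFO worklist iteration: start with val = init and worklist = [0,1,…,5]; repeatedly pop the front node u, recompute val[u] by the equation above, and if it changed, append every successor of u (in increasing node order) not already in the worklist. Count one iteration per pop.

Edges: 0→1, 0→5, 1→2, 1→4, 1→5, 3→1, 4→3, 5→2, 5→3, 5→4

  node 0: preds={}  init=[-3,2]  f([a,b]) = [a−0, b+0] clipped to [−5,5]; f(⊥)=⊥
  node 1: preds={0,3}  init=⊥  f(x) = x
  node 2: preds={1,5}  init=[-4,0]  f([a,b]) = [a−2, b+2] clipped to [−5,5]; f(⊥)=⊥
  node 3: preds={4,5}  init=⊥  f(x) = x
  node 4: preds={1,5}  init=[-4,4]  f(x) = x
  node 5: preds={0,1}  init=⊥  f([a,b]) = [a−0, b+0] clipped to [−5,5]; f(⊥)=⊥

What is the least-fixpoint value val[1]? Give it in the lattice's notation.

Trace (14 dequeues):
  [1] u=0 | in ⊥ | out [-3,2] | ==
  [2] u=1 | in [-3,2] | out [-3,2] | prev ⊥ | push {}
  [3] u=2 | in [-3,2] | out [-5,4] | prev [-4,0] | push {}
  [4] u=3 | in [-4,4] | out [-4,4] | prev ⊥ | push {1}
  [5] u=4 | in [-3,2] | out [-4,4] | ==
  [6] u=5 | in [-3,2] | out [-3,2] | prev ⊥ | push {2,3,4}
  [7] u=1 | in [-4,4] | out [-4,4] | prev [-3,2] | push {5}
  [8] u=2 | in [-4,4] | out [-5,5] | prev [-5,4] | push {}
  [9] u=3 | in [-4,4] | out [-4,4] | ==
  [10] u=4 | in [-4,4] | out [-4,4] | ==
  [11] u=5 | in [-4,4] | out [-4,4] | prev [-3,2] | push {2,3,4}
  [12] u=2 | in [-4,4] | out [-5,5] | ==
  [13] u=3 | in [-4,4] | out [-4,4] | ==
  [14] u=4 | in [-4,4] | out [-4,4] | ==

Converged values:
  [0] [-3,2]
  [1] [-4,4]
  [2] [-5,5]
  [3] [-4,4]
  [4] [-4,4]
  [5] [-4,4]

[-4,4]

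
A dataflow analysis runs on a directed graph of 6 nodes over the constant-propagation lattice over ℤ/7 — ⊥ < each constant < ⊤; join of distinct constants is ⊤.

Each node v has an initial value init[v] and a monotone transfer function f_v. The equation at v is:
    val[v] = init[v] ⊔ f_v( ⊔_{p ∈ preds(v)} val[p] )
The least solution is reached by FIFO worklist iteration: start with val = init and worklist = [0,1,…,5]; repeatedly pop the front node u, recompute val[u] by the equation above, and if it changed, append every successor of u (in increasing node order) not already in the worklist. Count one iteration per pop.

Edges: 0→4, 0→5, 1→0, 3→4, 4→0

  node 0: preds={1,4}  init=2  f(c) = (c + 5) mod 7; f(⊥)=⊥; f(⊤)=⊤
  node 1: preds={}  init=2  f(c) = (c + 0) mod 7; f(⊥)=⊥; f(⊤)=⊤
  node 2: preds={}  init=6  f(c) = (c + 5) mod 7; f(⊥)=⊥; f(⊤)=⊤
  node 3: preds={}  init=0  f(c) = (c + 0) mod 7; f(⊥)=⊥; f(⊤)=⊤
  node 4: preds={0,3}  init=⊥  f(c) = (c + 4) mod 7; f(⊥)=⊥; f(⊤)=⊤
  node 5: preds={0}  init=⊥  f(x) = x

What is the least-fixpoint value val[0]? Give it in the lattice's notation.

Trace (7 dequeues):
  [1] u=0 | in 2 | out ⊤ | prev 2 | push {}
  [2] u=1 | in ⊥ | out 2 | ==
  [3] u=2 | in ⊥ | out 6 | ==
  [4] u=3 | in ⊥ | out 0 | ==
  [5] u=4 | in ⊤ | out ⊤ | prev ⊥ | push {0}
  [6] u=5 | in ⊤ | out ⊤ | prev ⊥ | push {}
  [7] u=0 | in ⊤ | out ⊤ | ==

Converged values:
  [0] ⊤
  [1] 2
  [2] 6
  [3] 0
  [4] ⊤
  [5] ⊤

⊤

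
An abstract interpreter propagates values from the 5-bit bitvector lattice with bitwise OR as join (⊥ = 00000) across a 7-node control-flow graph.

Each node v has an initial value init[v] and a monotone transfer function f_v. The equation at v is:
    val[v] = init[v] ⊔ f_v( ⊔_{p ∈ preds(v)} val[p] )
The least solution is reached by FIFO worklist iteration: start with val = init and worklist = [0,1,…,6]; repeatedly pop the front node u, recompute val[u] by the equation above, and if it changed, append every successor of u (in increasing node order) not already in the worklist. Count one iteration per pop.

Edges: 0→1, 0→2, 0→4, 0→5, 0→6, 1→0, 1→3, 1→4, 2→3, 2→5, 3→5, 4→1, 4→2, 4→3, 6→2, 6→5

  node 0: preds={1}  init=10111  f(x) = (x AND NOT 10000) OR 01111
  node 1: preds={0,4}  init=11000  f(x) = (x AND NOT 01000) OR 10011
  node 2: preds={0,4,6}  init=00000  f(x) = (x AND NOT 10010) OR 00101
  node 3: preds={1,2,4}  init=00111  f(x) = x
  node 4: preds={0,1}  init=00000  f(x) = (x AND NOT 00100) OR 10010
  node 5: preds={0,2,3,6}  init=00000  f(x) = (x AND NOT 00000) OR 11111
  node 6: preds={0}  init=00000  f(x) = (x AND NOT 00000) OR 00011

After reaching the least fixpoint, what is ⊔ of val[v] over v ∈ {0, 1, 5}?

Worklist (12 pops):
  #1 pop 0: in=11000 → 11111 (was 10111); enqueue []
  #2 pop 1: in=11111 → 11111 (was 11000); enqueue [0]
  #3 pop 2: in=11111 → 01101 (was 00000); enqueue []
  #4 pop 3: in=11111 → 11111 (was 00111); enqueue []
  #5 pop 4: in=11111 → 11011 (was 00000); enqueue [1,2,3]
  #6 pop 5: in=11111 → 11111 (was 00000); enqueue []
  #7 pop 6: in=11111 → 11111 (was 00000); enqueue [5]
  #8 pop 0: in=11111 → 11111 (no change)
  #9 pop 1: in=11111 → 11111 (no change)
  #10 pop 2: in=11111 → 01101 (no change)
  #11 pop 3: in=11111 → 11111 (no change)
  #12 pop 5: in=11111 → 11111 (no change)

Fixpoint:
  val[0] = 11111
  val[1] = 11111
  val[2] = 01101
  val[3] = 11111
  val[4] = 11011
  val[5] = 11111
  val[6] = 11111

11111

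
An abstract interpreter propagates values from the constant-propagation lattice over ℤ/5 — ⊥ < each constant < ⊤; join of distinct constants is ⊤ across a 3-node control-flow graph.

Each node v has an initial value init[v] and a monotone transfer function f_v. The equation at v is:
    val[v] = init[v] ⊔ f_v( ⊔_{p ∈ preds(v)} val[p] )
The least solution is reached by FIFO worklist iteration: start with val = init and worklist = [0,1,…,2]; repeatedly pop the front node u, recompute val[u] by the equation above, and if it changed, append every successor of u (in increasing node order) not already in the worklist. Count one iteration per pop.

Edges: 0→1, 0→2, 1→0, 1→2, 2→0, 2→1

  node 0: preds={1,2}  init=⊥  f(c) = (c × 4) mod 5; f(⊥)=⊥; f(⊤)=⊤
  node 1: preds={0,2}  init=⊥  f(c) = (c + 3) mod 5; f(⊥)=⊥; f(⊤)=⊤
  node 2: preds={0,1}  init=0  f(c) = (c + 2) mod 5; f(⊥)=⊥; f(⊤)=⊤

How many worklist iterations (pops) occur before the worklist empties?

7

Worklist (7 pops):
  #1 pop 0: in=0 → 0 (was ⊥); enqueue []
  #2 pop 1: in=0 → 3 (was ⊥); enqueue [0]
  #3 pop 2: in=⊤ → ⊤ (was 0); enqueue [1]
  #4 pop 0: in=⊤ → ⊤ (was 0); enqueue [2]
  #5 pop 1: in=⊤ → ⊤ (was 3); enqueue [0]
  #6 pop 2: in=⊤ → ⊤ (no change)
  #7 pop 0: in=⊤ → ⊤ (no change)

Fixpoint:
  val[0] = ⊤
  val[1] = ⊤
  val[2] = ⊤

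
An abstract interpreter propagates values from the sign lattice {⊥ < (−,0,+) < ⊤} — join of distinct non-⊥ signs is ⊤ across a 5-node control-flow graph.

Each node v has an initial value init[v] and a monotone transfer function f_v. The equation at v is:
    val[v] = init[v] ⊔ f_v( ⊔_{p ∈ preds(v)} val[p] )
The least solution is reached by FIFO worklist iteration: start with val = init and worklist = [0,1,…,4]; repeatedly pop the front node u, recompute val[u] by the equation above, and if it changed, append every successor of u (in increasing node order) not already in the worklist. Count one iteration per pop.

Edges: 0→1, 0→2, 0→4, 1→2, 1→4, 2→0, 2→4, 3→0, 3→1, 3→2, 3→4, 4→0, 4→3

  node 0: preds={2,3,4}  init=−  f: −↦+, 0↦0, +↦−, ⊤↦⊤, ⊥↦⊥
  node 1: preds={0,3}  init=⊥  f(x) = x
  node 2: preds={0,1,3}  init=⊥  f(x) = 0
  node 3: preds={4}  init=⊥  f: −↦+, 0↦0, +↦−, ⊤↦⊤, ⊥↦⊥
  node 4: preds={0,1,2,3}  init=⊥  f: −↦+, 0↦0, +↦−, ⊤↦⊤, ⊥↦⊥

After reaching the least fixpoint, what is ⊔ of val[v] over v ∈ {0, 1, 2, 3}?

Trace (11 dequeues):
  [1] u=0 | in ⊥ | out − | ==
  [2] u=1 | in − | out − | prev ⊥ | push {}
  [3] u=2 | in − | out 0 | prev ⊥ | push {0}
  [4] u=3 | in ⊥ | out ⊥ | ==
  [5] u=4 | in ⊤ | out ⊤ | prev ⊥ | push {3}
  [6] u=0 | in ⊤ | out ⊤ | prev − | push {1,2,4}
  [7] u=3 | in ⊤ | out ⊤ | prev ⊥ | push {0}
  [8] u=1 | in ⊤ | out ⊤ | prev − | push {}
  [9] u=2 | in ⊤ | out 0 | ==
  [10] u=4 | in ⊤ | out ⊤ | ==
  [11] u=0 | in ⊤ | out ⊤ | ==

Converged values:
  [0] ⊤
  [1] ⊤
  [2] 0
  [3] ⊤
  [4] ⊤

⊤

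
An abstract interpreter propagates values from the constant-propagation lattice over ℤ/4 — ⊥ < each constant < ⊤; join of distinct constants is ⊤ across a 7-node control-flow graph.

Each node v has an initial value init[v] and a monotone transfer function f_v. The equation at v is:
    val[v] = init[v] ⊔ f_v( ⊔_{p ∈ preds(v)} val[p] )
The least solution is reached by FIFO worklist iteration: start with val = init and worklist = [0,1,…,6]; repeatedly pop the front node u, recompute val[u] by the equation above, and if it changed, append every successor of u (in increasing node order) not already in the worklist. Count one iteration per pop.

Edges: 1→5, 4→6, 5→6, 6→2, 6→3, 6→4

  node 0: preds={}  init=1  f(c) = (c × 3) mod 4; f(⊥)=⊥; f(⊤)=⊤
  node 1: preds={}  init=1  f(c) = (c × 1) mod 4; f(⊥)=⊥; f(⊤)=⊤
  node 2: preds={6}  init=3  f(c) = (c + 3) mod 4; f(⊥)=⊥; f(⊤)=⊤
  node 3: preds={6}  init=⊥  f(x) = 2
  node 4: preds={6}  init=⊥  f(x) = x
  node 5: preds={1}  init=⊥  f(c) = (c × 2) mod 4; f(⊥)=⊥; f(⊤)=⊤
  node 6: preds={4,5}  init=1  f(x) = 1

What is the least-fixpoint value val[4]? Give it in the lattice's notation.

1

Worklist (7 pops):
  #1 pop 0: in=⊥ → 1 (no change)
  #2 pop 1: in=⊥ → 1 (no change)
  #3 pop 2: in=1 → ⊤ (was 3); enqueue []
  #4 pop 3: in=1 → 2 (was ⊥); enqueue []
  #5 pop 4: in=1 → 1 (was ⊥); enqueue []
  #6 pop 5: in=1 → 2 (was ⊥); enqueue []
  #7 pop 6: in=⊤ → 1 (no change)

Fixpoint:
  val[0] = 1
  val[1] = 1
  val[2] = ⊤
  val[3] = 2
  val[4] = 1
  val[5] = 2
  val[6] = 1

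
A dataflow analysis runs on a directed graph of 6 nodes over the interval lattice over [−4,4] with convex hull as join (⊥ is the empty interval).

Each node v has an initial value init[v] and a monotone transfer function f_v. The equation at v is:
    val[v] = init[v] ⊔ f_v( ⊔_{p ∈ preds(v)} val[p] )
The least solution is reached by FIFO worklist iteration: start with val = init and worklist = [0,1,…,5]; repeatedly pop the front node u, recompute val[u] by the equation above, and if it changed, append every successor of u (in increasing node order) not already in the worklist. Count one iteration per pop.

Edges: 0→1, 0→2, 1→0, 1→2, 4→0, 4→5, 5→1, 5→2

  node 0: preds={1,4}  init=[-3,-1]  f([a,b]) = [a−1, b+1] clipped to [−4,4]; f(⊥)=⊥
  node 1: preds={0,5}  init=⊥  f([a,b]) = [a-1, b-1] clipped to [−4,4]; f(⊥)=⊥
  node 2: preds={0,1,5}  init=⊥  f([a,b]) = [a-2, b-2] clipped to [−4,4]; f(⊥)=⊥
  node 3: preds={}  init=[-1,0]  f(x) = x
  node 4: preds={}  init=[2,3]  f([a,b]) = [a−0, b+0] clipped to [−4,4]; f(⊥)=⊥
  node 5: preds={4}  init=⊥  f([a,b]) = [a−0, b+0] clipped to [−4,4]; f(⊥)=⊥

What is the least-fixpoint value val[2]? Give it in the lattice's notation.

Iteration log — 9 steps:
  step 1. node 0  ⊔preds=[2,3]  new=[-3,4]  old=[-3,-1]  +wl: 
  step 2. node 1  ⊔preds=[-3,4]  new=[-4,3]  old=⊥  +wl: 0
  step 3. node 2  ⊔preds=[-4,4]  new=[-4,2]  old=⊥  +wl: 
  step 4. node 3  ⊔preds=⊥  new=[-1,0]  stable
  step 5. node 4  ⊔preds=⊥  new=[2,3]  stable
  step 6. node 5  ⊔preds=[2,3]  new=[2,3]  old=⊥  +wl: 1,2
  step 7. node 0  ⊔preds=[-4,3]  new=[-4,4]  old=[-3,4]  +wl: 
  step 8. node 1  ⊔preds=[-4,4]  new=[-4,3]  stable
  step 9. node 2  ⊔preds=[-4,4]  new=[-4,2]  stable

Least fixpoint reached:
  node 0: [-4,4]
  node 1: [-4,3]
  node 2: [-4,2]
  node 3: [-1,0]
  node 4: [2,3]
  node 5: [2,3]

[-4,2]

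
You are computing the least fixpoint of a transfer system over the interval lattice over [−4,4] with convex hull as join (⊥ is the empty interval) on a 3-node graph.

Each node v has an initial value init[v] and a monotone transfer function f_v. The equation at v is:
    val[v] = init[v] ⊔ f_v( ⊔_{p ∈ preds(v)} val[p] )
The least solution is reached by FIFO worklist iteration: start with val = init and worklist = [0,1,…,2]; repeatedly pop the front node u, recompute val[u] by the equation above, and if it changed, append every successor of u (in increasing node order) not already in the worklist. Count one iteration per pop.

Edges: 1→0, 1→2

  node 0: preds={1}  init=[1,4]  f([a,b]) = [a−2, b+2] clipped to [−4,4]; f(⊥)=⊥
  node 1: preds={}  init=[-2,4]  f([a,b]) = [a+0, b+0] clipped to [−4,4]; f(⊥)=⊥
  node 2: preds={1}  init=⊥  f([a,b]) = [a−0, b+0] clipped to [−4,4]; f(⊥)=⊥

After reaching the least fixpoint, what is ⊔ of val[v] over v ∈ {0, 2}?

[-4,4]

Iteration log — 3 steps:
  step 1. node 0  ⊔preds=[-2,4]  new=[-4,4]  old=[1,4]  +wl: 
  step 2. node 1  ⊔preds=⊥  new=[-2,4]  stable
  step 3. node 2  ⊔preds=[-2,4]  new=[-2,4]  old=⊥  +wl: 

Least fixpoint reached:
  node 0: [-4,4]
  node 1: [-2,4]
  node 2: [-2,4]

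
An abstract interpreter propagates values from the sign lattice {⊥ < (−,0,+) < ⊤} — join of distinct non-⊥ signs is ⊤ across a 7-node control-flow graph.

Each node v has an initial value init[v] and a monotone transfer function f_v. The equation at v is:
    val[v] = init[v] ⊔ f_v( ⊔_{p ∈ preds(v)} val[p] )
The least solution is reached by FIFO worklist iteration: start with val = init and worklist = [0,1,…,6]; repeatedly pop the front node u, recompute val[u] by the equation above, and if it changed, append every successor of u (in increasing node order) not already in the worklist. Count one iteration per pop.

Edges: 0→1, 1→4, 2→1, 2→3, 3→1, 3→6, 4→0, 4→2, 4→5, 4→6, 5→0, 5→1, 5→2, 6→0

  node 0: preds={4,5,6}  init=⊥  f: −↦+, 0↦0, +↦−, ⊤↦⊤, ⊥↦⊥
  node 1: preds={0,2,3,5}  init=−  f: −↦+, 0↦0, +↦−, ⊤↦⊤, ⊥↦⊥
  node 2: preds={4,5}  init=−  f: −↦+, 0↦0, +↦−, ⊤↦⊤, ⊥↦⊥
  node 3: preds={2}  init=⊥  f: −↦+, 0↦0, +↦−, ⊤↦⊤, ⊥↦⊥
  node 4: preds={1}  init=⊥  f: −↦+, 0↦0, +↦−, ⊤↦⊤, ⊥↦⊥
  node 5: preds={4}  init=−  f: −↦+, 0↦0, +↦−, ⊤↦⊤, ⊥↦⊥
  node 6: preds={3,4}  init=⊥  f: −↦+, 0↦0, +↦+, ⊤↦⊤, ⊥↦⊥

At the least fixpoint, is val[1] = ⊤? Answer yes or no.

Iteration log — 11 steps:
  step 1. node 0  ⊔preds=−  new=+  old=⊥  +wl: 
  step 2. node 1  ⊔preds=⊤  new=⊤  old=−  +wl: 
  step 3. node 2  ⊔preds=−  new=⊤  old=−  +wl: 1
  step 4. node 3  ⊔preds=⊤  new=⊤  old=⊥  +wl: 
  step 5. node 4  ⊔preds=⊤  new=⊤  old=⊥  +wl: 0,2
  step 6. node 5  ⊔preds=⊤  new=⊤  old=−  +wl: 
  step 7. node 6  ⊔preds=⊤  new=⊤  old=⊥  +wl: 
  step 8. node 1  ⊔preds=⊤  new=⊤  stable
  step 9. node 0  ⊔preds=⊤  new=⊤  old=+  +wl: 1
  step 10. node 2  ⊔preds=⊤  new=⊤  stable
  step 11. node 1  ⊔preds=⊤  new=⊤  stable

Least fixpoint reached:
  node 0: ⊤
  node 1: ⊤
  node 2: ⊤
  node 3: ⊤
  node 4: ⊤
  node 5: ⊤
  node 6: ⊤

yes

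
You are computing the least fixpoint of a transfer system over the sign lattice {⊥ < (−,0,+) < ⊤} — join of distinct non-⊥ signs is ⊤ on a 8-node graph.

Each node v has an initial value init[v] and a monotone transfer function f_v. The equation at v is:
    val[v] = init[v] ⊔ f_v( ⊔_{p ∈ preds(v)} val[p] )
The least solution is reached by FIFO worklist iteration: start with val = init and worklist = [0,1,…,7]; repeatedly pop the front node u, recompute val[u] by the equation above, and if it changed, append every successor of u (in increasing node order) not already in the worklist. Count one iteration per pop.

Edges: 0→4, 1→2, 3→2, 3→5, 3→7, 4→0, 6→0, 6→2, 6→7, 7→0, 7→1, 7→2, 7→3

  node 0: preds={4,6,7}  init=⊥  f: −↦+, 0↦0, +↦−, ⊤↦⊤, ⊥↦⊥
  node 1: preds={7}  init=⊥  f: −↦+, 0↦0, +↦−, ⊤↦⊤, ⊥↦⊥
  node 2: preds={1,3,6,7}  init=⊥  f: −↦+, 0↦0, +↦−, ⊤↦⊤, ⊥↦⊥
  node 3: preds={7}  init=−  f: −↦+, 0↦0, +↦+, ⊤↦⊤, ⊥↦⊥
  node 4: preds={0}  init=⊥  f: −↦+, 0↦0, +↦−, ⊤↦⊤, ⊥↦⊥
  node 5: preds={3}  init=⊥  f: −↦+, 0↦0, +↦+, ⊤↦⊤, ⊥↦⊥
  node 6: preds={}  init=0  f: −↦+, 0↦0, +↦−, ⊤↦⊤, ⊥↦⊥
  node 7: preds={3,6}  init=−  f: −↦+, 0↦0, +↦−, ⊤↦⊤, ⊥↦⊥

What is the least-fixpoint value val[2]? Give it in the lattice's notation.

Trace (13 dequeues):
  [1] u=0 | in ⊤ | out ⊤ | prev ⊥ | push {}
  [2] u=1 | in − | out + | prev ⊥ | push {}
  [3] u=2 | in ⊤ | out ⊤ | prev ⊥ | push {}
  [4] u=3 | in − | out ⊤ | prev − | push {2}
  [5] u=4 | in ⊤ | out ⊤ | prev ⊥ | push {0}
  [6] u=5 | in ⊤ | out ⊤ | prev ⊥ | push {}
  [7] u=6 | in ⊥ | out 0 | ==
  [8] u=7 | in ⊤ | out ⊤ | prev − | push {1,3}
  [9] u=2 | in ⊤ | out ⊤ | ==
  [10] u=0 | in ⊤ | out ⊤ | ==
  [11] u=1 | in ⊤ | out ⊤ | prev + | push {2}
  [12] u=3 | in ⊤ | out ⊤ | ==
  [13] u=2 | in ⊤ | out ⊤ | ==

Converged values:
  [0] ⊤
  [1] ⊤
  [2] ⊤
  [3] ⊤
  [4] ⊤
  [5] ⊤
  [6] 0
  [7] ⊤

⊤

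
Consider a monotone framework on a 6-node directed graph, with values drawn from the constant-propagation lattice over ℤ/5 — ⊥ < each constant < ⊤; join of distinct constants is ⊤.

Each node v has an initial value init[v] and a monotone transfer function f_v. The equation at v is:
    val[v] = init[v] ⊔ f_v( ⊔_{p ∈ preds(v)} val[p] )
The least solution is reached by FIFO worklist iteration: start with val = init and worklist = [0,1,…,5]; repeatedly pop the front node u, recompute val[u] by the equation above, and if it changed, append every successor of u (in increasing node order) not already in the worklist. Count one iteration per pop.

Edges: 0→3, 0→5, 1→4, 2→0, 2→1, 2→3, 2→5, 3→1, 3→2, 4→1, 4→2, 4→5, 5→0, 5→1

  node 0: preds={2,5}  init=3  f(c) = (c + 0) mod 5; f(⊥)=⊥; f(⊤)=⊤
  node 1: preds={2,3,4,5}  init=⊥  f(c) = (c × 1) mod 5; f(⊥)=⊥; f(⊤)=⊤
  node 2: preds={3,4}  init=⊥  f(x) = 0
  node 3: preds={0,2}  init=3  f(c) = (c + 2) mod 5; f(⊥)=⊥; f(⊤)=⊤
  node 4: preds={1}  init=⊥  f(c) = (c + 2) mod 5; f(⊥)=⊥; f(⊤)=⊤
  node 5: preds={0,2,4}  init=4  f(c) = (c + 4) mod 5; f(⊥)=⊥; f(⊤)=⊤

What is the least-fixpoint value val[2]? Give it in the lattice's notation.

Trace (9 dequeues):
  [1] u=0 | in 4 | out ⊤ | prev 3 | push {}
  [2] u=1 | in ⊤ | out ⊤ | prev ⊥ | push {}
  [3] u=2 | in 3 | out 0 | prev ⊥ | push {0,1}
  [4] u=3 | in ⊤ | out ⊤ | prev 3 | push {2}
  [5] u=4 | in ⊤ | out ⊤ | prev ⊥ | push {}
  [6] u=5 | in ⊤ | out ⊤ | prev 4 | push {}
  [7] u=0 | in ⊤ | out ⊤ | ==
  [8] u=1 | in ⊤ | out ⊤ | ==
  [9] u=2 | in ⊤ | out 0 | ==

Converged values:
  [0] ⊤
  [1] ⊤
  [2] 0
  [3] ⊤
  [4] ⊤
  [5] ⊤

0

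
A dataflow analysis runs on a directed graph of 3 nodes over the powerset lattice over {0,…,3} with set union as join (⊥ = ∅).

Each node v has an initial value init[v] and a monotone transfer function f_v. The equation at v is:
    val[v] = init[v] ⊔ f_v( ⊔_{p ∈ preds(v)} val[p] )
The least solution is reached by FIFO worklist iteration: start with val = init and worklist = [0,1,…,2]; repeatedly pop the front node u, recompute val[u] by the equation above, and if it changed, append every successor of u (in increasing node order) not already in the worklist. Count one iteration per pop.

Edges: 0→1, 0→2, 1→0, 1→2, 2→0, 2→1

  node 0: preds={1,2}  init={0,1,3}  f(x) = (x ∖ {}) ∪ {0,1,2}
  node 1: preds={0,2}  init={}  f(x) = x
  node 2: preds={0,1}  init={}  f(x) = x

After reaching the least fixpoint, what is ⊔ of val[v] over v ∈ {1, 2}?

Iteration log — 5 steps:
  step 1. node 0  ⊔preds={}  new={0,1,2,3}  old={0,1,3}  +wl: 
  step 2. node 1  ⊔preds={0,1,2,3}  new={0,1,2,3}  old={}  +wl: 0
  step 3. node 2  ⊔preds={0,1,2,3}  new={0,1,2,3}  old={}  +wl: 1
  step 4. node 0  ⊔preds={0,1,2,3}  new={0,1,2,3}  stable
  step 5. node 1  ⊔preds={0,1,2,3}  new={0,1,2,3}  stable

Least fixpoint reached:
  node 0: {0,1,2,3}
  node 1: {0,1,2,3}
  node 2: {0,1,2,3}

{0,1,2,3}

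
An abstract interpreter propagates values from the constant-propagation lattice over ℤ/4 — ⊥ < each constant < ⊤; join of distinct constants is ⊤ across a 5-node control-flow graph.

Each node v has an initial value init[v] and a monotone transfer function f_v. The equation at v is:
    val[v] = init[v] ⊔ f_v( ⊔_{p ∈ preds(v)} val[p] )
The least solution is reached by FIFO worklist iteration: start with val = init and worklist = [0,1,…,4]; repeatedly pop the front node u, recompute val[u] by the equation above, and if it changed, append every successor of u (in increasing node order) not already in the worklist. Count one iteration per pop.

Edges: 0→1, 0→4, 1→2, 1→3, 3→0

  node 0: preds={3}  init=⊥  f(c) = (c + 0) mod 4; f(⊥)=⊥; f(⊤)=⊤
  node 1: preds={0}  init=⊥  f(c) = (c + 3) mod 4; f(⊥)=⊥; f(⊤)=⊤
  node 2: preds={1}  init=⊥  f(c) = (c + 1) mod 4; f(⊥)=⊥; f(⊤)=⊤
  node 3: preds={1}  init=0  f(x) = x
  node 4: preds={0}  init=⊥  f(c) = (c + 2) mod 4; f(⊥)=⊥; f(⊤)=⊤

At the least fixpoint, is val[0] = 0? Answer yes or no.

Trace (10 dequeues):
  [1] u=0 | in 0 | out 0 | prev ⊥ | push {}
  [2] u=1 | in 0 | out 3 | prev ⊥ | push {}
  [3] u=2 | in 3 | out 0 | prev ⊥ | push {}
  [4] u=3 | in 3 | out ⊤ | prev 0 | push {0}
  [5] u=4 | in 0 | out 2 | prev ⊥ | push {}
  [6] u=0 | in ⊤ | out ⊤ | prev 0 | push {1,4}
  [7] u=1 | in ⊤ | out ⊤ | prev 3 | push {2,3}
  [8] u=4 | in ⊤ | out ⊤ | prev 2 | push {}
  [9] u=2 | in ⊤ | out ⊤ | prev 0 | push {}
  [10] u=3 | in ⊤ | out ⊤ | ==

Converged values:
  [0] ⊤
  [1] ⊤
  [2] ⊤
  [3] ⊤
  [4] ⊤

no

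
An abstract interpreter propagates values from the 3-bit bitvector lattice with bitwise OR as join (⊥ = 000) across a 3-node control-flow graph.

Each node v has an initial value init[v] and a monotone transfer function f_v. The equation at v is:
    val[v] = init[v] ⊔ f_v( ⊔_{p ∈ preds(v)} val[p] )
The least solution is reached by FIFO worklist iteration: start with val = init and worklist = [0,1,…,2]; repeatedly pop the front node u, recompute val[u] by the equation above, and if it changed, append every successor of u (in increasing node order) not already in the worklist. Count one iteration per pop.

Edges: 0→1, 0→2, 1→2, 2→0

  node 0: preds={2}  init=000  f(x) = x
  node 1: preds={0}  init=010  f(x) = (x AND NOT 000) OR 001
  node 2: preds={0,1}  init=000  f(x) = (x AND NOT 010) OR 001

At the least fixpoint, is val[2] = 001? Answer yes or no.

yes

Worklist (6 pops):
  #1 pop 0: in=000 → 000 (no change)
  #2 pop 1: in=000 → 011 (was 010); enqueue []
  #3 pop 2: in=011 → 001 (was 000); enqueue [0]
  #4 pop 0: in=001 → 001 (was 000); enqueue [1,2]
  #5 pop 1: in=001 → 011 (no change)
  #6 pop 2: in=011 → 001 (no change)

Fixpoint:
  val[0] = 001
  val[1] = 011
  val[2] = 001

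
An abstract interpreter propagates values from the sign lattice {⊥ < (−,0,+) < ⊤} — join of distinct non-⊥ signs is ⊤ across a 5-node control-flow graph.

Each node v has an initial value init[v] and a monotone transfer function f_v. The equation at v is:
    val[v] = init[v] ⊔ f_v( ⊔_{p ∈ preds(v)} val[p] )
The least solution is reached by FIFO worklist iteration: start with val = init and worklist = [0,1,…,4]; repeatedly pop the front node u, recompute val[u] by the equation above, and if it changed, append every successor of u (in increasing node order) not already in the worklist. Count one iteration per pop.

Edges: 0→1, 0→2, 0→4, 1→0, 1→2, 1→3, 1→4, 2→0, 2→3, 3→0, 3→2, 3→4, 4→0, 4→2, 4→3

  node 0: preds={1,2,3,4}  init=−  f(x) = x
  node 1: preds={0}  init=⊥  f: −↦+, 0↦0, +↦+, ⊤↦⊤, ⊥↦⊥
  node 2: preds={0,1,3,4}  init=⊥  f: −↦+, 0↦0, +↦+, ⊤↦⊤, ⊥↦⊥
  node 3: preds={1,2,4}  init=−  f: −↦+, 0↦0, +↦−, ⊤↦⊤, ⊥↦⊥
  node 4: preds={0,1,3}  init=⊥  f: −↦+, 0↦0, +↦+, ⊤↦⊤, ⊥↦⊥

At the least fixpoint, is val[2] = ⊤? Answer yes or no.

yes

Trace (13 dequeues):
  [1] u=0 | in − | out − | ==
  [2] u=1 | in − | out + | prev ⊥ | push {0}
  [3] u=2 | in ⊤ | out ⊤ | prev ⊥ | push {}
  [4] u=3 | in ⊤ | out ⊤ | prev − | push {2}
  [5] u=4 | in ⊤ | out ⊤ | prev ⊥ | push {3}
  [6] u=0 | in ⊤ | out ⊤ | prev − | push {1,4}
  [7] u=2 | in ⊤ | out ⊤ | ==
  [8] u=3 | in ⊤ | out ⊤ | ==
  [9] u=1 | in ⊤ | out ⊤ | prev + | push {0,2,3}
  [10] u=4 | in ⊤ | out ⊤ | ==
  [11] u=0 | in ⊤ | out ⊤ | ==
  [12] u=2 | in ⊤ | out ⊤ | ==
  [13] u=3 | in ⊤ | out ⊤ | ==

Converged values:
  [0] ⊤
  [1] ⊤
  [2] ⊤
  [3] ⊤
  [4] ⊤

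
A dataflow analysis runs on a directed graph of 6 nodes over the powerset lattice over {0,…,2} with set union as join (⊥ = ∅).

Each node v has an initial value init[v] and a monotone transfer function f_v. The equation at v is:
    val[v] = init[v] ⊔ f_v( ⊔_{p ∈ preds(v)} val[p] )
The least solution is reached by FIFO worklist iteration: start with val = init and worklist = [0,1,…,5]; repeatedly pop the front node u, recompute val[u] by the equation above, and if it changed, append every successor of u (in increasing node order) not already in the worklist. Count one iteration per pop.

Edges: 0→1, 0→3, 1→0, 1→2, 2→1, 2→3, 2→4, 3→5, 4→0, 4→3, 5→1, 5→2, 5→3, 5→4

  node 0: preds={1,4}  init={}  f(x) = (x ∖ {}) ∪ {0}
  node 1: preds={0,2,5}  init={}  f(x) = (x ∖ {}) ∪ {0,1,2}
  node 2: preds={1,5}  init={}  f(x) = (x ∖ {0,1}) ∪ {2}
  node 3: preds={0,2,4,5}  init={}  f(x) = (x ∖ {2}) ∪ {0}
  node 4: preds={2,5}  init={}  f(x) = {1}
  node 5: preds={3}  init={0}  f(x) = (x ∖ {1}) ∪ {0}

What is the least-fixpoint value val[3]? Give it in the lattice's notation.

Worklist (10 pops):
  #1 pop 0: in={} → {0} (was {}); enqueue []
  #2 pop 1: in={0} → {0,1,2} (was {}); enqueue [0]
  #3 pop 2: in={0,1,2} → {2} (was {}); enqueue [1]
  #4 pop 3: in={0,2} → {0} (was {}); enqueue []
  #5 pop 4: in={0,2} → {1} (was {}); enqueue [3]
  #6 pop 5: in={0} → {0} (no change)
  #7 pop 0: in={0,1,2} → {0,1,2} (was {0}); enqueue []
  #8 pop 1: in={0,1,2} → {0,1,2} (no change)
  #9 pop 3: in={0,1,2} → {0,1} (was {0}); enqueue [5]
  #10 pop 5: in={0,1} → {0} (no change)

Fixpoint:
  val[0] = {0,1,2}
  val[1] = {0,1,2}
  val[2] = {2}
  val[3] = {0,1}
  val[4] = {1}
  val[5] = {0}

{0,1}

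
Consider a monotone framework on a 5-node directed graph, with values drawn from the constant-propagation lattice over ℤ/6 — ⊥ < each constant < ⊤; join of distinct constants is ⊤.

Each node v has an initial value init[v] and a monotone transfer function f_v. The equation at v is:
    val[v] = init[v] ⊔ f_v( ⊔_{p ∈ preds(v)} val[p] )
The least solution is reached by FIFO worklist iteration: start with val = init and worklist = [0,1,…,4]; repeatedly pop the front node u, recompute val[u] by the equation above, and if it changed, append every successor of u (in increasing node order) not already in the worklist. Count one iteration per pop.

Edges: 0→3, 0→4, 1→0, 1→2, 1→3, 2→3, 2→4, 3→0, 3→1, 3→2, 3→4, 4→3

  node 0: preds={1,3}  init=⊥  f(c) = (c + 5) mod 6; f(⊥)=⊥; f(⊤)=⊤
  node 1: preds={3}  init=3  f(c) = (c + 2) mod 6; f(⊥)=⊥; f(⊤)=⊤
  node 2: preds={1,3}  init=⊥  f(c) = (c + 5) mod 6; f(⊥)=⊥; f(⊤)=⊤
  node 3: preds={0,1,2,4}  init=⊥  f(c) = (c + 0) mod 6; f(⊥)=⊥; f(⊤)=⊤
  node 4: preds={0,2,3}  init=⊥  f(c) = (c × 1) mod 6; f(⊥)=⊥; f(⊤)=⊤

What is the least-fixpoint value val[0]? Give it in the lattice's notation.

⊤

Iteration log — 11 steps:
  step 1. node 0  ⊔preds=3  new=2  old=⊥  +wl: 
  step 2. node 1  ⊔preds=⊥  new=3  stable
  step 3. node 2  ⊔preds=3  new=2  old=⊥  +wl: 
  step 4. node 3  ⊔preds=⊤  new=⊤  old=⊥  +wl: 0,1,2
  step 5. node 4  ⊔preds=⊤  new=⊤  old=⊥  +wl: 3
  step 6. node 0  ⊔preds=⊤  new=⊤  old=2  +wl: 4
  step 7. node 1  ⊔preds=⊤  new=⊤  old=3  +wl: 0
  step 8. node 2  ⊔preds=⊤  new=⊤  old=2  +wl: 
  step 9. node 3  ⊔preds=⊤  new=⊤  stable
  step 10. node 4  ⊔preds=⊤  new=⊤  stable
  step 11. node 0  ⊔preds=⊤  new=⊤  stable

Least fixpoint reached:
  node 0: ⊤
  node 1: ⊤
  node 2: ⊤
  node 3: ⊤
  node 4: ⊤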